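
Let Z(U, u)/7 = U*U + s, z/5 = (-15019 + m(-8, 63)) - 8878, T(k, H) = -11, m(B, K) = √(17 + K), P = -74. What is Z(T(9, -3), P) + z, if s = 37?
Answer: -118379 + 20*√5 ≈ -1.1833e+5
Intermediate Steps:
z = -119485 + 20*√5 (z = 5*((-15019 + √(17 + 63)) - 8878) = 5*((-15019 + √80) - 8878) = 5*((-15019 + 4*√5) - 8878) = 5*(-23897 + 4*√5) = -119485 + 20*√5 ≈ -1.1944e+5)
Z(U, u) = 259 + 7*U² (Z(U, u) = 7*(U*U + 37) = 7*(U² + 37) = 7*(37 + U²) = 259 + 7*U²)
Z(T(9, -3), P) + z = (259 + 7*(-11)²) + (-119485 + 20*√5) = (259 + 7*121) + (-119485 + 20*√5) = (259 + 847) + (-119485 + 20*√5) = 1106 + (-119485 + 20*√5) = -118379 + 20*√5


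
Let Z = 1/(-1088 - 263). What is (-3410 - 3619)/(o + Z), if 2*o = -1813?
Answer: 6330786/816455 ≈ 7.7540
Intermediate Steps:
o = -1813/2 (o = (½)*(-1813) = -1813/2 ≈ -906.50)
Z = -1/1351 (Z = 1/(-1351) = -1/1351 ≈ -0.00074019)
(-3410 - 3619)/(o + Z) = (-3410 - 3619)/(-1813/2 - 1/1351) = -7029/(-2449365/2702) = -7029*(-2702/2449365) = 6330786/816455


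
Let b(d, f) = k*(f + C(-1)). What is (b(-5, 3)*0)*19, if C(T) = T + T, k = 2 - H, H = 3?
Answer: 0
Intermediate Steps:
k = -1 (k = 2 - 1*3 = 2 - 3 = -1)
C(T) = 2*T
b(d, f) = 2 - f (b(d, f) = -(f + 2*(-1)) = -(f - 2) = -(-2 + f) = 2 - f)
(b(-5, 3)*0)*19 = ((2 - 1*3)*0)*19 = ((2 - 3)*0)*19 = -1*0*19 = 0*19 = 0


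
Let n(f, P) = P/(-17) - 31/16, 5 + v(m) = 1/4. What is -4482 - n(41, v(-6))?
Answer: -1218653/272 ≈ -4480.3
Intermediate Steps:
v(m) = -19/4 (v(m) = -5 + 1/4 = -19/4)
n(f, P) = -31/16 - P/17 (n(f, P) = P*(-1/17) - 31*1/16 = -P/17 - 31/16 = -31/16 - P/17)
-4482 - n(41, v(-6)) = -4482 - (-31/16 - 1/17*(-19/4)) = -4482 - (-31/16 + 19/68) = -4482 - 1*(-451/272) = -4482 + 451/272 = -1218653/272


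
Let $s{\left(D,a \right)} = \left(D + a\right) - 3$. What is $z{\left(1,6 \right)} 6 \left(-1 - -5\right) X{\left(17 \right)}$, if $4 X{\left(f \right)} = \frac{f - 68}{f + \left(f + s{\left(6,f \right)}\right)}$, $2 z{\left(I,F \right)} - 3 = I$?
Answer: $- \frac{34}{3} \approx -11.333$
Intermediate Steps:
$z{\left(I,F \right)} = \frac{3}{2} + \frac{I}{2}$
$s{\left(D,a \right)} = -3 + D + a$
$X{\left(f \right)} = \frac{-68 + f}{4 \left(3 + 3 f\right)}$ ($X{\left(f \right)} = \frac{\left(f - 68\right) \frac{1}{f + \left(f + \left(-3 + 6 + f\right)\right)}}{4} = \frac{\left(-68 + f\right) \frac{1}{f + \left(f + \left(3 + f\right)\right)}}{4} = \frac{\left(-68 + f\right) \frac{1}{f + \left(3 + 2 f\right)}}{4} = \frac{\left(-68 + f\right) \frac{1}{3 + 3 f}}{4} = \frac{\frac{1}{3 + 3 f} \left(-68 + f\right)}{4} = \frac{-68 + f}{4 \left(3 + 3 f\right)}$)
$z{\left(1,6 \right)} 6 \left(-1 - -5\right) X{\left(17 \right)} = \left(\frac{3}{2} + \frac{1}{2} \cdot 1\right) 6 \left(-1 - -5\right) \frac{-68 + 17}{12 \left(1 + 17\right)} = \left(\frac{3}{2} + \frac{1}{2}\right) 6 \left(-1 + 5\right) \frac{1}{12} \cdot \frac{1}{18} \left(-51\right) = 2 \cdot 6 \cdot 4 \cdot \frac{1}{12} \cdot \frac{1}{18} \left(-51\right) = 12 \cdot 4 \left(- \frac{17}{72}\right) = 48 \left(- \frac{17}{72}\right) = - \frac{34}{3}$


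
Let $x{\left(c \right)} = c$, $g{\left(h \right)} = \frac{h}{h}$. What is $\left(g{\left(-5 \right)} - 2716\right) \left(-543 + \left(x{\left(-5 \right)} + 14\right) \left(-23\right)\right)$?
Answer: $2036250$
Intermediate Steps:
$g{\left(h \right)} = 1$
$\left(g{\left(-5 \right)} - 2716\right) \left(-543 + \left(x{\left(-5 \right)} + 14\right) \left(-23\right)\right) = \left(1 - 2716\right) \left(-543 + \left(-5 + 14\right) \left(-23\right)\right) = - 2715 \left(-543 + 9 \left(-23\right)\right) = - 2715 \left(-543 - 207\right) = \left(-2715\right) \left(-750\right) = 2036250$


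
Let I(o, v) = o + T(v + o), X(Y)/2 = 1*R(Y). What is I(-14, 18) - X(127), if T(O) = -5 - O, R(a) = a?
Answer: -277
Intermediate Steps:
X(Y) = 2*Y (X(Y) = 2*(1*Y) = 2*Y)
I(o, v) = -5 - v (I(o, v) = o + (-5 - (v + o)) = o + (-5 - (o + v)) = o + (-5 + (-o - v)) = o + (-5 - o - v) = -5 - v)
I(-14, 18) - X(127) = (-5 - 1*18) - 2*127 = (-5 - 18) - 1*254 = -23 - 254 = -277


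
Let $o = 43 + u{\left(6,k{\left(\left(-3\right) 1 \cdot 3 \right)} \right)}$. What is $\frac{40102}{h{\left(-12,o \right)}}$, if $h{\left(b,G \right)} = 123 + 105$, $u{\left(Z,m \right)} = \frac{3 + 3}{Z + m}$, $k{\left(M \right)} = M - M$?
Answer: $\frac{20051}{114} \approx 175.89$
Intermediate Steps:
$k{\left(M \right)} = 0$
$u{\left(Z,m \right)} = \frac{6}{Z + m}$
$o = 44$ ($o = 43 + \frac{6}{6 + 0} = 43 + \frac{6}{6} = 43 + 6 \cdot \frac{1}{6} = 43 + 1 = 44$)
$h{\left(b,G \right)} = 228$
$\frac{40102}{h{\left(-12,o \right)}} = \frac{40102}{228} = 40102 \cdot \frac{1}{228} = \frac{20051}{114}$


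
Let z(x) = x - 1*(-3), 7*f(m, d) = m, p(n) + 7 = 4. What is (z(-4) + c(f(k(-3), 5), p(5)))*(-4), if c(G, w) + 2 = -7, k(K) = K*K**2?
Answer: 40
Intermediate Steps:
p(n) = -3 (p(n) = -7 + 4 = -3)
k(K) = K**3
f(m, d) = m/7
z(x) = 3 + x (z(x) = x + 3 = 3 + x)
c(G, w) = -9 (c(G, w) = -2 - 7 = -9)
(z(-4) + c(f(k(-3), 5), p(5)))*(-4) = ((3 - 4) - 9)*(-4) = (-1 - 9)*(-4) = -10*(-4) = 40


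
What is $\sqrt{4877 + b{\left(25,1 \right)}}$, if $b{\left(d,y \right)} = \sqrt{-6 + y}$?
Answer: $\sqrt{4877 + i \sqrt{5}} \approx 69.836 + 0.016 i$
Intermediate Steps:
$\sqrt{4877 + b{\left(25,1 \right)}} = \sqrt{4877 + \sqrt{-6 + 1}} = \sqrt{4877 + \sqrt{-5}} = \sqrt{4877 + i \sqrt{5}}$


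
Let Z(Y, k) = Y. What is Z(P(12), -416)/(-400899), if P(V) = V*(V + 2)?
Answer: -56/133633 ≈ -0.00041906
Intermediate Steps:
P(V) = V*(2 + V)
Z(P(12), -416)/(-400899) = (12*(2 + 12))/(-400899) = (12*14)*(-1/400899) = 168*(-1/400899) = -56/133633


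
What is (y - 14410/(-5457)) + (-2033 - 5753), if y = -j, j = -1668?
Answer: -33371516/5457 ≈ -6115.4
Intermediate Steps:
y = 1668 (y = -1*(-1668) = 1668)
(y - 14410/(-5457)) + (-2033 - 5753) = (1668 - 14410/(-5457)) + (-2033 - 5753) = (1668 - 14410*(-1/5457)) - 7786 = (1668 + 14410/5457) - 7786 = 9116686/5457 - 7786 = -33371516/5457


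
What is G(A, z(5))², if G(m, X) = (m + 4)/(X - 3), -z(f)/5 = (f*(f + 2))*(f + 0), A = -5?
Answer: 1/770884 ≈ 1.2972e-6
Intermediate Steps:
z(f) = -5*f²*(2 + f) (z(f) = -5*f*(f + 2)*(f + 0) = -5*f*(2 + f)*f = -5*f²*(2 + f))
G(m, X) = (4 + m)/(-3 + X)
G(A, z(5))² = ((4 - 5)/(-3 + 5*5²*(-2 - 1*5)))² = (-1/(-3 + 5*25*(-2 - 5)))² = (-1/(-3 + 5*25*(-7)))² = (-1/(-3 - 875))² = (-1/(-878))² = (-1/878*(-1))² = (1/878)² = 1/770884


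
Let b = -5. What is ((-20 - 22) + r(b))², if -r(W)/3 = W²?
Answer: 13689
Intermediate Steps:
r(W) = -3*W²
((-20 - 22) + r(b))² = ((-20 - 22) - 3*(-5)²)² = (-42 - 3*25)² = (-42 - 75)² = (-117)² = 13689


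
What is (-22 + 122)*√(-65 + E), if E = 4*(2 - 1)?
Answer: 100*I*√61 ≈ 781.03*I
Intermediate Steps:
E = 4 (E = 4*1 = 4)
(-22 + 122)*√(-65 + E) = (-22 + 122)*√(-65 + 4) = 100*√(-61) = 100*(I*√61) = 100*I*√61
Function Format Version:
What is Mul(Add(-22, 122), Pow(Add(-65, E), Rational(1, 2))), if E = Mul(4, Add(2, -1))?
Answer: Mul(100, I, Pow(61, Rational(1, 2))) ≈ Mul(781.03, I)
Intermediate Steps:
E = 4 (E = Mul(4, 1) = 4)
Mul(Add(-22, 122), Pow(Add(-65, E), Rational(1, 2))) = Mul(Add(-22, 122), Pow(Add(-65, 4), Rational(1, 2))) = Mul(100, Pow(-61, Rational(1, 2))) = Mul(100, Mul(I, Pow(61, Rational(1, 2)))) = Mul(100, I, Pow(61, Rational(1, 2)))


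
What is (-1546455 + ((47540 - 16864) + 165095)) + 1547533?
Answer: 196849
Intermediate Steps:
(-1546455 + ((47540 - 16864) + 165095)) + 1547533 = (-1546455 + (30676 + 165095)) + 1547533 = (-1546455 + 195771) + 1547533 = -1350684 + 1547533 = 196849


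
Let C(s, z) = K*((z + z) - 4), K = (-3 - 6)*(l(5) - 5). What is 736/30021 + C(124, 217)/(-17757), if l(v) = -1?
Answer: -76002052/59231433 ≈ -1.2831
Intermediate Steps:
K = 54 (K = (-3 - 6)*(-1 - 5) = -9*(-6) = 54)
C(s, z) = -216 + 108*z (C(s, z) = 54*((z + z) - 4) = 54*(2*z - 4) = 54*(-4 + 2*z) = -216 + 108*z)
736/30021 + C(124, 217)/(-17757) = 736/30021 + (-216 + 108*217)/(-17757) = 736*(1/30021) + (-216 + 23436)*(-1/17757) = 736/30021 + 23220*(-1/17757) = 736/30021 - 2580/1973 = -76002052/59231433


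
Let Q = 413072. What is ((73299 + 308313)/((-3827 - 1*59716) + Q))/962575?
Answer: 381612/336447877175 ≈ 1.1342e-6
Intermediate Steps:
((73299 + 308313)/((-3827 - 1*59716) + Q))/962575 = ((73299 + 308313)/((-3827 - 1*59716) + 413072))/962575 = (381612/((-3827 - 59716) + 413072))*(1/962575) = (381612/(-63543 + 413072))*(1/962575) = (381612/349529)*(1/962575) = 381612/336447877175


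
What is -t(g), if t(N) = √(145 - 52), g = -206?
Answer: -√93 ≈ -9.6436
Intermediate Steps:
t(N) = √93
-t(g) = -√93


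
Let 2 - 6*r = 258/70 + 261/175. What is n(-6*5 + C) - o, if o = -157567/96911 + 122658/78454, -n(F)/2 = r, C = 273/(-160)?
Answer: 2238298099882/1995802093425 ≈ 1.1215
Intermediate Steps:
C = -273/160 (C = 273*(-1/160) = -273/160 ≈ -1.7062)
r = -278/525 (r = 1/3 - (258/70 + 261/175)/6 = 1/3 - (258*(1/70) + 261*(1/175))/6 = 1/3 - (129/35 + 261/175)/6 = 1/3 - 1/6*906/175 = 1/3 - 151/175 = -278/525 ≈ -0.52952)
n(F) = 556/525 (n(F) = -2*(-278/525) = 556/525)
o = -237425990/3801527797 (o = -157567*1/96911 + 122658*(1/78454) = -157567/96911 + 61329/39227 = -237425990/3801527797 ≈ -0.062455)
n(-6*5 + C) - o = 556/525 - 1*(-237425990/3801527797) = 556/525 + 237425990/3801527797 = 2238298099882/1995802093425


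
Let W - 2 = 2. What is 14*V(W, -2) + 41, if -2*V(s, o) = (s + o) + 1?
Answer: 20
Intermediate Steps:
W = 4 (W = 2 + 2 = 4)
V(s, o) = -1/2 - o/2 - s/2 (V(s, o) = -((s + o) + 1)/2 = -((o + s) + 1)/2 = -(1 + o + s)/2 = -1/2 - o/2 - s/2)
14*V(W, -2) + 41 = 14*(-1/2 - 1/2*(-2) - 1/2*4) + 41 = 14*(-1/2 + 1 - 2) + 41 = 14*(-3/2) + 41 = -21 + 41 = 20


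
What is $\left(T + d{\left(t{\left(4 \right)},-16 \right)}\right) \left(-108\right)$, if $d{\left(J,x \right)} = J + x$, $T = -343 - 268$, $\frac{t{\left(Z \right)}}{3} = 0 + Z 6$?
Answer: $59940$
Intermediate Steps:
$t{\left(Z \right)} = 18 Z$ ($t{\left(Z \right)} = 3 \left(0 + Z 6\right) = 3 \left(0 + 6 Z\right) = 3 \cdot 6 Z = 18 Z$)
$T = -611$ ($T = -343 - 268 = -611$)
$\left(T + d{\left(t{\left(4 \right)},-16 \right)}\right) \left(-108\right) = \left(-611 + \left(18 \cdot 4 - 16\right)\right) \left(-108\right) = \left(-611 + \left(72 - 16\right)\right) \left(-108\right) = \left(-611 + 56\right) \left(-108\right) = \left(-555\right) \left(-108\right) = 59940$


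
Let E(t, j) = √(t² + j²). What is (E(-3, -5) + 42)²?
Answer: (42 + √34)² ≈ 2287.8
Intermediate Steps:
E(t, j) = √(j² + t²)
(E(-3, -5) + 42)² = (√((-5)² + (-3)²) + 42)² = (√(25 + 9) + 42)² = (√34 + 42)² = (42 + √34)²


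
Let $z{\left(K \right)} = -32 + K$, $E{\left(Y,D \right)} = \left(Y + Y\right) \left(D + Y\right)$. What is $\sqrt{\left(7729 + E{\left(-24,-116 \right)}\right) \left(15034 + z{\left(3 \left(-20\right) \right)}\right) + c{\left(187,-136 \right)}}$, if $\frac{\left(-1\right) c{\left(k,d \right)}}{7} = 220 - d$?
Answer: $3 \sqrt{23988274} \approx 14693.0$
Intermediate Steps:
$c{\left(k,d \right)} = -1540 + 7 d$ ($c{\left(k,d \right)} = - 7 \left(220 - d\right) = -1540 + 7 d$)
$E{\left(Y,D \right)} = 2 Y \left(D + Y\right)$
$\sqrt{\left(7729 + E{\left(-24,-116 \right)}\right) \left(15034 + z{\left(3 \left(-20\right) \right)}\right) + c{\left(187,-136 \right)}} = \sqrt{\left(7729 + 2 \left(-24\right) \left(-116 - 24\right)\right) \left(15034 + \left(-32 + 3 \left(-20\right)\right)\right) + \left(-1540 + 7 \left(-136\right)\right)} = \sqrt{\left(7729 + 2 \left(-24\right) \left(-140\right)\right) \left(15034 - 92\right) - 2492} = \sqrt{\left(7729 + 6720\right) \left(15034 - 92\right) - 2492} = \sqrt{14449 \cdot 14942 - 2492} = \sqrt{215896958 - 2492} = \sqrt{215894466} = 3 \sqrt{23988274}$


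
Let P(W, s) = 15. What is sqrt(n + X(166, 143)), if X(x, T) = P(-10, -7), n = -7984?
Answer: I*sqrt(7969) ≈ 89.269*I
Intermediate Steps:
X(x, T) = 15
sqrt(n + X(166, 143)) = sqrt(-7984 + 15) = sqrt(-7969) = I*sqrt(7969)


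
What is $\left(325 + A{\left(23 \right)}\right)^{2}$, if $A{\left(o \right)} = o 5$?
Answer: $193600$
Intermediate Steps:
$A{\left(o \right)} = 5 o$
$\left(325 + A{\left(23 \right)}\right)^{2} = \left(325 + 5 \cdot 23\right)^{2} = \left(325 + 115\right)^{2} = 440^{2} = 193600$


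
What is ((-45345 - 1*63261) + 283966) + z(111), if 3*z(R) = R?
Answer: 175397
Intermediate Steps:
z(R) = R/3
((-45345 - 1*63261) + 283966) + z(111) = ((-45345 - 1*63261) + 283966) + (⅓)*111 = ((-45345 - 63261) + 283966) + 37 = (-108606 + 283966) + 37 = 175360 + 37 = 175397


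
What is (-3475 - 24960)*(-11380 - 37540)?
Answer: 1391040200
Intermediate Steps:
(-3475 - 24960)*(-11380 - 37540) = -28435*(-48920) = 1391040200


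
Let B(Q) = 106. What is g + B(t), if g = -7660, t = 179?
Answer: -7554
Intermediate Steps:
g + B(t) = -7660 + 106 = -7554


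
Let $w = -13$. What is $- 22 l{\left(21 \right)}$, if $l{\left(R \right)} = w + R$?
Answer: $-176$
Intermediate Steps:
$l{\left(R \right)} = -13 + R$
$- 22 l{\left(21 \right)} = - 22 \left(-13 + 21\right) = \left(-22\right) 8 = -176$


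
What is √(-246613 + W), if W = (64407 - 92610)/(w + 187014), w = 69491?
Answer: 2*I*√4823384052310/8845 ≈ 496.6*I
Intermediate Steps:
W = -28203/256505 (W = (64407 - 92610)/(69491 + 187014) = -28203/256505 ≈ -0.10995)
√(-246613 + W) = √(-246613 - 28203/256505) = √(-63257495768/256505) = 2*I*√4823384052310/8845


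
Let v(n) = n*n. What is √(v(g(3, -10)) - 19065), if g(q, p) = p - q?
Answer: 4*I*√1181 ≈ 137.46*I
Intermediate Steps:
v(n) = n²
√(v(g(3, -10)) - 19065) = √((-10 - 1*3)² - 19065) = √((-10 - 3)² - 19065) = √((-13)² - 19065) = √(169 - 19065) = √(-18896) = 4*I*√1181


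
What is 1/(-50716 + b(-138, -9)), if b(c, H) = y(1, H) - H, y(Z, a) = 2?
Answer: -1/50705 ≈ -1.9722e-5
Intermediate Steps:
b(c, H) = 2 - H
1/(-50716 + b(-138, -9)) = 1/(-50716 + (2 - 1*(-9))) = 1/(-50716 + (2 + 9)) = 1/(-50716 + 11) = 1/(-50705) = -1/50705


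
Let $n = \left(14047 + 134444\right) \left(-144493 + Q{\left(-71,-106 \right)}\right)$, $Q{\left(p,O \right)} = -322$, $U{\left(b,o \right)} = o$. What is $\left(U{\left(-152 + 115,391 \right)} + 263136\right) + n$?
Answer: $-21503460638$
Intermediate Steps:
$n = -21503724165$ ($n = \left(14047 + 134444\right) \left(-144493 - 322\right) = 148491 \left(-144815\right) = -21503724165$)
$\left(U{\left(-152 + 115,391 \right)} + 263136\right) + n = \left(391 + 263136\right) - 21503724165 = 263527 - 21503724165 = -21503460638$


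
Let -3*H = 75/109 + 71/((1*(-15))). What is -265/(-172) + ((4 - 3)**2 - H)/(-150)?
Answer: 97633849/63274500 ≈ 1.5430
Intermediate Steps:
H = 6614/4905 (H = -(75/109 + 71/((1*(-15))))/3 = -(75*(1/109) + 71/(-15))/3 = -(75/109 + 71*(-1/15))/3 = -(75/109 - 71/15)/3 = -1/3*(-6614/1635) = 6614/4905 ≈ 1.3484)
-265/(-172) + ((4 - 3)**2 - H)/(-150) = -265/(-172) + ((4 - 3)**2 - 1*6614/4905)/(-150) = -265*(-1/172) + (1**2 - 6614/4905)*(-1/150) = 265/172 + (1 - 6614/4905)*(-1/150) = 265/172 - 1709/4905*(-1/150) = 265/172 + 1709/735750 = 97633849/63274500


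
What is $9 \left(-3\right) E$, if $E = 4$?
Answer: $-108$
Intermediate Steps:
$9 \left(-3\right) E = 9 \left(-3\right) 4 = \left(-27\right) 4 = -108$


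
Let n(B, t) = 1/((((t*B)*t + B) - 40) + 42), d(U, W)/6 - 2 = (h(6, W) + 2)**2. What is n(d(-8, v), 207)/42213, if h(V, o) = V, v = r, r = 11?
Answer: 1/716295596226 ≈ 1.3961e-12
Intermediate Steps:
v = 11
d(U, W) = 396 (d(U, W) = 12 + 6*(6 + 2)**2 = 12 + 6*8**2 = 12 + 6*64 = 12 + 384 = 396)
n(B, t) = 1/(2 + B + B*t**2) (n(B, t) = 1/((((B*t)*t + B) - 40) + 42) = 1/(((B*t**2 + B) - 40) + 42) = 1/(((B + B*t**2) - 40) + 42) = 1/((-40 + B + B*t**2) + 42) = 1/(2 + B + B*t**2))
n(d(-8, v), 207)/42213 = 1/((2 + 396 + 396*207**2)*42213) = (1/42213)/(2 + 396 + 396*42849) = (1/42213)/(2 + 396 + 16968204) = (1/42213)/16968602 = (1/16968602)*(1/42213) = 1/716295596226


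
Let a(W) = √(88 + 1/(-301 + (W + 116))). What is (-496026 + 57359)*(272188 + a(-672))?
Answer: -119399893396 - 438667*√64630655/857 ≈ -1.1940e+11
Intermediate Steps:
a(W) = √(88 + 1/(-185 + W)) (a(W) = √(88 + 1/(-301 + (116 + W))) = √(88 + 1/(-185 + W)))
(-496026 + 57359)*(272188 + a(-672)) = (-496026 + 57359)*(272188 + √((-16279 + 88*(-672))/(-185 - 672))) = -438667*(272188 + √((-16279 - 59136)/(-857))) = -438667*(272188 + √(-1/857*(-75415))) = -438667*(272188 + √(75415/857)) = -438667*(272188 + √64630655/857) = -119399893396 - 438667*√64630655/857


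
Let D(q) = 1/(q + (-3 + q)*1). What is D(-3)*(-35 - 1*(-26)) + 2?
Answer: 3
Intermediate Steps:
D(q) = 1/(-3 + 2*q) (D(q) = 1/(q + (-3 + q)) = 1/(-3 + 2*q))
D(-3)*(-35 - 1*(-26)) + 2 = (-35 - 1*(-26))/(-3 + 2*(-3)) + 2 = (-35 + 26)/(-3 - 6) + 2 = -9/(-9) + 2 = -⅑*(-9) + 2 = 1 + 2 = 3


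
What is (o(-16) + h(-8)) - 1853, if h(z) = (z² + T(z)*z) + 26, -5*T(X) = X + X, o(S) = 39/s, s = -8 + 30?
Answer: -196551/110 ≈ -1786.8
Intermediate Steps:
s = 22
o(S) = 39/22
T(X) = -2*X/5 (T(X) = -(X + X)/5 = -2*X/5)
h(z) = 26 + 3*z²/5 (h(z) = (z² + (-2*z/5)*z) + 26 = (z² - 2*z²/5) + 26 = 3*z²/5 + 26 = 26 + 3*z²/5)
(o(-16) + h(-8)) - 1853 = (39/22 + (26 + (⅗)*(-8)²)) - 1853 = (39/22 + (26 + (⅗)*64)) - 1853 = (39/22 + (26 + 192/5)) - 1853 = (39/22 + 322/5) - 1853 = 7279/110 - 1853 = -196551/110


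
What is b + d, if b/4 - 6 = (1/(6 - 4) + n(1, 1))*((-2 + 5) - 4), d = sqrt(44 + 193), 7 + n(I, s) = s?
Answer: 46 + sqrt(237) ≈ 61.395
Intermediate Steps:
n(I, s) = -7 + s
d = sqrt(237) ≈ 15.395
b = 46 (b = 24 + 4*((1/(6 - 4) + (-7 + 1))*((-2 + 5) - 4)) = 24 + 4*((1/2 - 6)*(3 - 4)) = 24 + 4*((1/2 - 6)*(-1)) = 24 + 4*(-11/2*(-1)) = 24 + 4*(11/2) = 24 + 22 = 46)
b + d = 46 + sqrt(237)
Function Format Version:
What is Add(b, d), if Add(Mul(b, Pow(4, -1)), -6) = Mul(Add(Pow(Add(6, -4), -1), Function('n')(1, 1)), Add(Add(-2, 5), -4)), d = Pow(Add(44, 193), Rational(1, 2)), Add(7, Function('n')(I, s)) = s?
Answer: Add(46, Pow(237, Rational(1, 2))) ≈ 61.395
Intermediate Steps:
Function('n')(I, s) = Add(-7, s)
d = Pow(237, Rational(1, 2)) ≈ 15.395
b = 46 (b = Add(24, Mul(4, Mul(Add(Pow(Add(6, -4), -1), Add(-7, 1)), Add(Add(-2, 5), -4)))) = Add(24, Mul(4, Mul(Add(Pow(2, -1), -6), Add(3, -4)))) = Add(24, Mul(4, Mul(Add(Rational(1, 2), -6), -1))) = Add(24, Mul(4, Mul(Rational(-11, 2), -1))) = Add(24, Mul(4, Rational(11, 2))) = Add(24, 22) = 46)
Add(b, d) = Add(46, Pow(237, Rational(1, 2)))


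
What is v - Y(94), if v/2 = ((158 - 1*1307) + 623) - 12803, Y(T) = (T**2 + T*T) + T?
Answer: -44424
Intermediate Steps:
Y(T) = T + 2*T**2 (Y(T) = (T**2 + T**2) + T = 2*T**2 + T = T + 2*T**2)
v = -26658 (v = 2*(((158 - 1*1307) + 623) - 12803) = 2*(((158 - 1307) + 623) - 12803) = 2*((-1149 + 623) - 12803) = 2*(-526 - 12803) = 2*(-13329) = -26658)
v - Y(94) = -26658 - 94*(1 + 2*94) = -26658 - 94*(1 + 188) = -26658 - 94*189 = -26658 - 1*17766 = -26658 - 17766 = -44424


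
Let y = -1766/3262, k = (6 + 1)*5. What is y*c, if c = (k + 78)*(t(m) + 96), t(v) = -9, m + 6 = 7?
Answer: -8680773/1631 ≈ -5322.4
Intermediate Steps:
m = 1 (m = -6 + 7 = 1)
k = 35 (k = 7*5 = 35)
c = 9831 (c = (35 + 78)*(-9 + 96) = 113*87 = 9831)
y = -883/1631 (y = -1766*1/3262 = -883/1631 ≈ -0.54139)
y*c = -883/1631*9831 = -8680773/1631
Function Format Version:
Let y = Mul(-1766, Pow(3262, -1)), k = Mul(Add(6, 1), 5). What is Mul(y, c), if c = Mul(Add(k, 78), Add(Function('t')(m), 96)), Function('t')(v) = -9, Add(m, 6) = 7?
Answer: Rational(-8680773, 1631) ≈ -5322.4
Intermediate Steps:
m = 1 (m = Add(-6, 7) = 1)
k = 35 (k = Mul(7, 5) = 35)
c = 9831 (c = Mul(Add(35, 78), Add(-9, 96)) = Mul(113, 87) = 9831)
y = Rational(-883, 1631) (y = Mul(-1766, Rational(1, 3262)) = Rational(-883, 1631) ≈ -0.54139)
Mul(y, c) = Mul(Rational(-883, 1631), 9831) = Rational(-8680773, 1631)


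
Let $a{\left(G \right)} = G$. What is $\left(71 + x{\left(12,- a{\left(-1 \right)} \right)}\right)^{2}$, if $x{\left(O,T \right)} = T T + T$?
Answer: $5329$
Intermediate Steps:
$x{\left(O,T \right)} = T + T^{2}$ ($x{\left(O,T \right)} = T^{2} + T = T + T^{2}$)
$\left(71 + x{\left(12,- a{\left(-1 \right)} \right)}\right)^{2} = \left(71 + \left(-1\right) \left(-1\right) \left(1 - -1\right)\right)^{2} = \left(71 + 1 \left(1 + 1\right)\right)^{2} = \left(71 + 1 \cdot 2\right)^{2} = \left(71 + 2\right)^{2} = 73^{2} = 5329$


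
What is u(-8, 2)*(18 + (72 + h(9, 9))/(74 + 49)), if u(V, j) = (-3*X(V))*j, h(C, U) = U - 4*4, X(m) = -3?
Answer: 13674/41 ≈ 333.51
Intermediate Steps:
h(C, U) = -16 + U (h(C, U) = U - 16 = -16 + U)
u(V, j) = 9*j (u(V, j) = (-3*(-3))*j = 9*j)
u(-8, 2)*(18 + (72 + h(9, 9))/(74 + 49)) = (9*2)*(18 + (72 + (-16 + 9))/(74 + 49)) = 18*(18 + (72 - 7)/123) = 18*(18 + 65*(1/123)) = 18*(18 + 65/123) = 18*(2279/123) = 13674/41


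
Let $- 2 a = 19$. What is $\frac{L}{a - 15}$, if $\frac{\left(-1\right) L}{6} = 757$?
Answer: $\frac{9084}{49} \approx 185.39$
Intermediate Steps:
$a = - \frac{19}{2}$ ($a = \left(- \frac{1}{2}\right) 19 = - \frac{19}{2} \approx -9.5$)
$L = -4542$ ($L = \left(-6\right) 757 = -4542$)
$\frac{L}{a - 15} = - \frac{4542}{- \frac{19}{2} - 15} = - \frac{4542}{- \frac{49}{2}} = \left(-4542\right) \left(- \frac{2}{49}\right) = \frac{9084}{49}$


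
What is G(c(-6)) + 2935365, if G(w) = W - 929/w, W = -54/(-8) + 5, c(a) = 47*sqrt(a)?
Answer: 11741507/4 + 929*I*sqrt(6)/282 ≈ 2.9354e+6 + 8.0694*I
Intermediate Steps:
W = 47/4 (W = -54*(-1)/8 + 5 = -9*(-3/4) + 5 = 27/4 + 5 = 47/4 ≈ 11.750)
G(w) = 47/4 - 929/w
G(c(-6)) + 2935365 = (47/4 - 929*(-I*sqrt(6)/282)) + 2935365 = (47/4 - (-929)*I*sqrt(6)/282) + 2935365 = (47/4 + 929*I*sqrt(6)/282) + 2935365 = 11741507/4 + 929*I*sqrt(6)/282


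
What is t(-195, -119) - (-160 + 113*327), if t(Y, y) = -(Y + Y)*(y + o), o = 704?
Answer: 191359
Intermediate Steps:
t(Y, y) = -2*Y*(704 + y) (t(Y, y) = -(Y + Y)*(y + 704) = -2*Y*(704 + y))
t(-195, -119) - (-160 + 113*327) = -2*(-195)*(704 - 119) - (-160 + 113*327) = -2*(-195)*585 - (-160 + 36951) = 228150 - 1*36791 = 228150 - 36791 = 191359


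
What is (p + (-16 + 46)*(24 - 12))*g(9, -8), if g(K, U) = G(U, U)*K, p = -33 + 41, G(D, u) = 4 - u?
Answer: 39744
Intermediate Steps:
p = 8
g(K, U) = K*(4 - U) (g(K, U) = (4 - U)*K = K*(4 - U))
(p + (-16 + 46)*(24 - 12))*g(9, -8) = (8 + (-16 + 46)*(24 - 12))*(9*(4 - 1*(-8))) = (8 + 30*12)*(9*(4 + 8)) = (8 + 360)*(9*12) = 368*108 = 39744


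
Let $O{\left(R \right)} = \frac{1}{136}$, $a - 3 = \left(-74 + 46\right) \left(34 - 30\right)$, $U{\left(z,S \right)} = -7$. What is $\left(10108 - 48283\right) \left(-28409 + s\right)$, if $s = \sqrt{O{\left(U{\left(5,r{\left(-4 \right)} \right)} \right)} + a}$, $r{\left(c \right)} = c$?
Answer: $1084513575 - \frac{343575 i \sqrt{6222}}{68} \approx 1.0845 \cdot 10^{9} - 3.9855 \cdot 10^{5} i$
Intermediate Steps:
$a = -109$ ($a = 3 + \left(-74 + 46\right) \left(34 - 30\right) = 3 - 112 = -109$)
$O{\left(R \right)} = \frac{1}{136}$
$s = \frac{9 i \sqrt{6222}}{68}$ ($s = \sqrt{\frac{1}{136} - 109} = \sqrt{- \frac{14823}{136}} = \frac{9 i \sqrt{6222}}{68} \approx 10.44 i$)
$\left(10108 - 48283\right) \left(-28409 + s\right) = \left(10108 - 48283\right) \left(-28409 + \frac{9 i \sqrt{6222}}{68}\right) = - 38175 \left(-28409 + \frac{9 i \sqrt{6222}}{68}\right) = 1084513575 - \frac{343575 i \sqrt{6222}}{68}$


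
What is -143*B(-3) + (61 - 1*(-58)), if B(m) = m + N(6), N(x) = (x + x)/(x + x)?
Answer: 405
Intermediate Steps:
N(x) = 1 (N(x) = (2*x)/((2*x)) = (2*x)*(1/(2*x)) = 1)
B(m) = 1 + m (B(m) = m + 1 = 1 + m)
-143*B(-3) + (61 - 1*(-58)) = -143*(1 - 3) + (61 - 1*(-58)) = -143*(-2) + (61 + 58) = 286 + 119 = 405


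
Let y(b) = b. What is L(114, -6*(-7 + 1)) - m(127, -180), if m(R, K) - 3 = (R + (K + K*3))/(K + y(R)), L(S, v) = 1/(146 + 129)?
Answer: -206747/14575 ≈ -14.185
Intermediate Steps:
L(S, v) = 1/275
m(R, K) = 3 + (R + 4*K)/(K + R) (m(R, K) = 3 + (R + (K + K*3))/(K + R) = 3 + (R + (K + 3*K))/(K + R) = 3 + (R + 4*K)/(K + R))
L(114, -6*(-7 + 1)) - m(127, -180) = 1/275 - (4*127 + 7*(-180))/(-180 + 127) = 1/275 - (508 - 1260)/(-53) = 1/275 - (-1)*(-752)/53 = 1/275 - 1*752/53 = 1/275 - 752/53 = -206747/14575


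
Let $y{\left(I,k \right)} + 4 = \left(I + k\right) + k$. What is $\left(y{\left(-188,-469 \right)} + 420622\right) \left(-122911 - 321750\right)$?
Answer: $-186531732212$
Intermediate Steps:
$y{\left(I,k \right)} = -4 + I + 2 k$ ($y{\left(I,k \right)} = -4 + \left(\left(I + k\right) + k\right) = -4 + \left(I + 2 k\right) = -4 + I + 2 k$)
$\left(y{\left(-188,-469 \right)} + 420622\right) \left(-122911 - 321750\right) = \left(\left(-4 - 188 + 2 \left(-469\right)\right) + 420622\right) \left(-122911 - 321750\right) = \left(\left(-4 - 188 - 938\right) + 420622\right) \left(-444661\right) = \left(-1130 + 420622\right) \left(-444661\right) = 419492 \left(-444661\right) = -186531732212$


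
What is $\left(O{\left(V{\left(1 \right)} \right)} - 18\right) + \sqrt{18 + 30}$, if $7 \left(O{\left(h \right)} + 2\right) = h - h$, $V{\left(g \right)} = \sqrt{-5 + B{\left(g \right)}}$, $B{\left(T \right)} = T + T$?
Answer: $-20 + 4 \sqrt{3} \approx -13.072$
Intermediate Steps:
$B{\left(T \right)} = 2 T$
$V{\left(g \right)} = \sqrt{-5 + 2 g}$
$O{\left(h \right)} = -2$ ($O{\left(h \right)} = -2 + \frac{h - h}{7} = -2 + \frac{1}{7} \cdot 0 = -2 + 0 = -2$)
$\left(O{\left(V{\left(1 \right)} \right)} - 18\right) + \sqrt{18 + 30} = \left(-2 - 18\right) + \sqrt{18 + 30} = -20 + \sqrt{48} = -20 + 4 \sqrt{3}$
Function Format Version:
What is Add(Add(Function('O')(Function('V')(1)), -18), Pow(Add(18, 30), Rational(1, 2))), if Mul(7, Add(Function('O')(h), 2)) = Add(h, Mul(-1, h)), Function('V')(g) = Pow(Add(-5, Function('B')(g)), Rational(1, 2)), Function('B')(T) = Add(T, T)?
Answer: Add(-20, Mul(4, Pow(3, Rational(1, 2)))) ≈ -13.072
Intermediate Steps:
Function('B')(T) = Mul(2, T)
Function('V')(g) = Pow(Add(-5, Mul(2, g)), Rational(1, 2))
Function('O')(h) = -2 (Function('O')(h) = Add(-2, Mul(Rational(1, 7), Add(h, Mul(-1, h)))) = Add(-2, Mul(Rational(1, 7), 0)) = Add(-2, 0) = -2)
Add(Add(Function('O')(Function('V')(1)), -18), Pow(Add(18, 30), Rational(1, 2))) = Add(Add(-2, -18), Pow(Add(18, 30), Rational(1, 2))) = Add(-20, Pow(48, Rational(1, 2))) = Add(-20, Mul(4, Pow(3, Rational(1, 2))))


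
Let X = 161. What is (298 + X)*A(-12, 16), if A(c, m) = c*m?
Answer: -88128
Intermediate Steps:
(298 + X)*A(-12, 16) = (298 + 161)*(-12*16) = 459*(-192) = -88128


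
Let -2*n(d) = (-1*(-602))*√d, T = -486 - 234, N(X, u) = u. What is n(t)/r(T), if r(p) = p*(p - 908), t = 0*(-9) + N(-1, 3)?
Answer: -301*√3/1172160 ≈ -0.00044477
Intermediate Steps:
T = -720
t = 3 (t = 0*(-9) + 3 = 0 + 3 = 3)
n(d) = -301*√d (n(d) = -(-1*(-602))*√d/2 = -301*√d)
r(p) = p*(-908 + p)
n(t)/r(T) = (-301*√3)/((-720*(-908 - 720))) = (-301*√3)/((-720*(-1628))) = -301*√3/1172160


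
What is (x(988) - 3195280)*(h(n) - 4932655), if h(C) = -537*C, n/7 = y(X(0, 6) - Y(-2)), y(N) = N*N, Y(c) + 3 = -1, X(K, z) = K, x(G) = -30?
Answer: 15953540572690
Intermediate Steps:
Y(c) = -4 (Y(c) = -3 - 1 = -4)
y(N) = N²
n = 112 (n = 7*(0 - 1*(-4))² = 7*(0 + 4)² = 7*4² = 7*16 = 112)
(x(988) - 3195280)*(h(n) - 4932655) = (-30 - 3195280)*(-537*112 - 4932655) = -3195310*(-60144 - 4932655) = -3195310*(-4992799) = 15953540572690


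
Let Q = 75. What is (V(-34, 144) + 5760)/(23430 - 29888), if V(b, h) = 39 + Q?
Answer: -2937/3229 ≈ -0.90957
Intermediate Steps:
V(b, h) = 114 (V(b, h) = 39 + 75 = 114)
(V(-34, 144) + 5760)/(23430 - 29888) = (114 + 5760)/(23430 - 29888) = 5874/(-6458) = 5874*(-1/6458) = -2937/3229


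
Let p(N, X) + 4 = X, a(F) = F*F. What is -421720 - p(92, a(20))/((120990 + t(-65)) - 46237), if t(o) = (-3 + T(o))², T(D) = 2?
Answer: -1751403182/4153 ≈ -4.2172e+5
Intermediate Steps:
a(F) = F²
p(N, X) = -4 + X
t(o) = 1 (t(o) = (-3 + 2)² = (-1)² = 1)
-421720 - p(92, a(20))/((120990 + t(-65)) - 46237) = -421720 - (-4 + 20²)/((120990 + 1) - 46237) = -421720 - (-4 + 400)/(120991 - 46237) = -421720 - 396/74754 = -421720 - 1*22/4153 = -421720 - 22/4153 = -1751403182/4153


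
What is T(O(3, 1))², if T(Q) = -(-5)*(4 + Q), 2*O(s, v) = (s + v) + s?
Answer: 5625/4 ≈ 1406.3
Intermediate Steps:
O(s, v) = s + v/2 (O(s, v) = ((s + v) + s)/2 = (v + 2*s)/2 = s + v/2)
T(Q) = 20 + 5*Q (T(Q) = -(-20 - 5*Q) = 20 + 5*Q)
T(O(3, 1))² = (20 + 5*(3 + (½)*1))² = (20 + 5*(3 + ½))² = (20 + 5*(7/2))² = (20 + 35/2)² = (75/2)² = 5625/4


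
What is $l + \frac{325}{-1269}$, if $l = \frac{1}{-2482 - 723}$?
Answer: $- \frac{1042894}{4067145} \approx -0.25642$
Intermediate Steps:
$l = - \frac{1}{3205}$ ($l = \frac{1}{-3205} = - \frac{1}{3205} \approx -0.00031201$)
$l + \frac{325}{-1269} = - \frac{1}{3205} + \frac{325}{-1269} = - \frac{1}{3205} + 325 \left(- \frac{1}{1269}\right) = - \frac{1}{3205} - \frac{325}{1269} = - \frac{1042894}{4067145}$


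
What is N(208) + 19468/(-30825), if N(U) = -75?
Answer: -2331343/30825 ≈ -75.632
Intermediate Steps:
N(208) + 19468/(-30825) = -75 + 19468/(-30825) = -75 + 19468*(-1/30825) = -75 - 19468/30825 = -2331343/30825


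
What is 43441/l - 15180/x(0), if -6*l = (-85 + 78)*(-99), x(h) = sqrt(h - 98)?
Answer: -86882/231 + 7590*I*sqrt(2)/7 ≈ -376.11 + 1533.4*I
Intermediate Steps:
x(h) = sqrt(-98 + h)
l = -231/2 (l = -(-85 + 78)*(-99)/6 = -(-7)*(-99)/6 = -1/6*693 = -231/2 ≈ -115.50)
43441/l - 15180/x(0) = 43441/(-231/2) - 15180/sqrt(-98 + 0) = 43441*(-2/231) - 15180*(-I*sqrt(2)/14) = -86882/231 - 15180*(-I*sqrt(2)/14) = -86882/231 - (-7590)*I*sqrt(2)/7 = -86882/231 + 7590*I*sqrt(2)/7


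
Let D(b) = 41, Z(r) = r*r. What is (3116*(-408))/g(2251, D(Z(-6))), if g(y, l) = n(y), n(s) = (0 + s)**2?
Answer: -1271328/5067001 ≈ -0.25090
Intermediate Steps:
Z(r) = r**2
n(s) = s**2
g(y, l) = y**2
(3116*(-408))/g(2251, D(Z(-6))) = (3116*(-408))/(2251**2) = -1271328/5067001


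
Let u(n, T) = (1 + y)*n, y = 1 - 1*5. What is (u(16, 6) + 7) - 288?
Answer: -329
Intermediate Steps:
y = -4 (y = 1 - 5 = -4)
u(n, T) = -3*n (u(n, T) = (1 - 4)*n = -3*n)
(u(16, 6) + 7) - 288 = (-3*16 + 7) - 288 = (-48 + 7) - 288 = -41 - 288 = -329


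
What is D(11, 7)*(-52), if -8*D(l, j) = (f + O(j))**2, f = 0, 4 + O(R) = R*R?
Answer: 26325/2 ≈ 13163.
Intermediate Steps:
O(R) = -4 + R**2 (O(R) = -4 + R*R = -4 + R**2)
D(l, j) = -(-4 + j**2)**2/8 (D(l, j) = -(0 + (-4 + j**2))**2/8 = -(-4 + j**2)**2/8)
D(11, 7)*(-52) = -(-4 + 7**2)**2/8*(-52) = -(-4 + 49)**2/8*(-52) = -1/8*45**2*(-52) = -1/8*2025*(-52) = -2025/8*(-52) = 26325/2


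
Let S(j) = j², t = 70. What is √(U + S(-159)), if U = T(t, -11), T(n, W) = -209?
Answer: 4*√1567 ≈ 158.34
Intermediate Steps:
U = -209
√(U + S(-159)) = √(-209 + (-159)²) = √(-209 + 25281) = √25072 = 4*√1567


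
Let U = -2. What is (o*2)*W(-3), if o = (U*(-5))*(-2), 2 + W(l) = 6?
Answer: -160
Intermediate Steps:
W(l) = 4 (W(l) = -2 + 6 = 4)
o = -20 (o = -2*(-5)*(-2) = 10*(-2) = -20)
(o*2)*W(-3) = -20*2*4 = -40*4 = -160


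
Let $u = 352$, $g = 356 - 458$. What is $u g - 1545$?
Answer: $-37449$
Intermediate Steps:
$g = -102$ ($g = 356 - 458 = -102$)
$u g - 1545 = 352 \left(-102\right) - 1545 = -35904 - 1545 = -37449$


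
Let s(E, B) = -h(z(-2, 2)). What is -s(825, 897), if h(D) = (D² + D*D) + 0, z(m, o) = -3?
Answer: 18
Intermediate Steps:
h(D) = 2*D² (h(D) = (D² + D²) + 0 = 2*D² + 0 = 2*D²)
s(E, B) = -18 (s(E, B) = -2*(-3)² = -2*9 = -1*18 = -18)
-s(825, 897) = -1*(-18) = 18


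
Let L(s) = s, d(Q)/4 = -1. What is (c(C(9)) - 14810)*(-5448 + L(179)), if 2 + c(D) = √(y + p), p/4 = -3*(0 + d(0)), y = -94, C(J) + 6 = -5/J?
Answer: 78044428 - 5269*I*√46 ≈ 7.8044e+7 - 35736.0*I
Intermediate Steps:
d(Q) = -4 (d(Q) = 4*(-1) = -4)
C(J) = -6 - 5/J
p = 48 (p = 4*(-3*(0 - 4)) = 4*(-3*(-4)) = 4*12 = 48)
c(D) = -2 + I*√46 (c(D) = -2 + √(-94 + 48) = -2 + √(-46) = -2 + I*√46)
(c(C(9)) - 14810)*(-5448 + L(179)) = ((-2 + I*√46) - 14810)*(-5448 + 179) = (-14812 + I*√46)*(-5269) = 78044428 - 5269*I*√46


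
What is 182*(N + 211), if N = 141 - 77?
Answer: 50050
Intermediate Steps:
N = 64
182*(N + 211) = 182*(64 + 211) = 182*275 = 50050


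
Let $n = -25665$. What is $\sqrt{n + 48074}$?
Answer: $\sqrt{22409} \approx 149.7$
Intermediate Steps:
$\sqrt{n + 48074} = \sqrt{-25665 + 48074} = \sqrt{22409}$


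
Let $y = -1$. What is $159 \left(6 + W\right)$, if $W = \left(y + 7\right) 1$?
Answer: $1908$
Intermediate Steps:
$W = 6$ ($W = \left(-1 + 7\right) 1 = 6 \cdot 1 = 6$)
$159 \left(6 + W\right) = 159 \left(6 + 6\right) = 159 \cdot 12 = 1908$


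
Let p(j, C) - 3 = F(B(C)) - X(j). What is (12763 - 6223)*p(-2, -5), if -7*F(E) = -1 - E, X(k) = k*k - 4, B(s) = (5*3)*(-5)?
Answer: -346620/7 ≈ -49517.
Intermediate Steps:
B(s) = -75 (B(s) = 15*(-5) = -75)
X(k) = -4 + k² (X(k) = k² - 4 = -4 + k²)
F(E) = ⅐ + E/7 (F(E) = -(-1 - E)/7 = ⅐ + E/7)
p(j, C) = -25/7 - j² (p(j, C) = 3 + ((⅐ + (⅐)*(-75)) - (-4 + j²)) = 3 + ((⅐ - 75/7) + (4 - j²)) = 3 + (-74/7 + (4 - j²)) = 3 + (-46/7 - j²) = -25/7 - j²)
(12763 - 6223)*p(-2, -5) = (12763 - 6223)*(-25/7 - 1*(-2)²) = 6540*(-25/7 - 1*4) = 6540*(-25/7 - 4) = 6540*(-53/7) = -346620/7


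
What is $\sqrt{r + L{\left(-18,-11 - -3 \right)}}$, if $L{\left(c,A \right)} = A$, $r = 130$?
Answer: $\sqrt{122} \approx 11.045$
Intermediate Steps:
$\sqrt{r + L{\left(-18,-11 - -3 \right)}} = \sqrt{130 - 8} = \sqrt{122}$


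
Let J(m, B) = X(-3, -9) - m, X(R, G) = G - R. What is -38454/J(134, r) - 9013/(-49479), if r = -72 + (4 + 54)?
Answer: 951963643/3463530 ≈ 274.85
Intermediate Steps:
r = -14 (r = -72 + 58 = -14)
J(m, B) = -6 - m (J(m, B) = (-9 - 1*(-3)) - m = (-9 + 3) - m = -6 - m)
-38454/J(134, r) - 9013/(-49479) = -38454/(-6 - 1*134) - 9013/(-49479) = -38454/(-6 - 134) - 9013*(-1/49479) = -38454/(-140) + 9013/49479 = -38454*(-1/140) + 9013/49479 = 19227/70 + 9013/49479 = 951963643/3463530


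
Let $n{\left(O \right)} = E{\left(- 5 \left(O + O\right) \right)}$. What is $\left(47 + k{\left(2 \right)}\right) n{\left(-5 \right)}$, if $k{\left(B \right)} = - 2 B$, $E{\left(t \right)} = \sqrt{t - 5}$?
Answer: $129 \sqrt{5} \approx 288.45$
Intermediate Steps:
$E{\left(t \right)} = \sqrt{-5 + t}$
$n{\left(O \right)} = \sqrt{-5 - 10 O}$ ($n{\left(O \right)} = \sqrt{-5 - 5 \left(O + O\right)} = \sqrt{-5 - 5 \cdot 2 O} = \sqrt{-5 - 10 O}$)
$\left(47 + k{\left(2 \right)}\right) n{\left(-5 \right)} = \left(47 - 4\right) \sqrt{-5 - -50} = \left(47 - 4\right) \sqrt{-5 + 50} = 43 \sqrt{45} = 43 \cdot 3 \sqrt{5} = 129 \sqrt{5}$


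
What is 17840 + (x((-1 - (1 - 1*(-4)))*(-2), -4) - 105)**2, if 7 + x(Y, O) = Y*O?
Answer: 43440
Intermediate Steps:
x(Y, O) = -7 + O*Y (x(Y, O) = -7 + Y*O = -7 + O*Y)
17840 + (x((-1 - (1 - 1*(-4)))*(-2), -4) - 105)**2 = 17840 + ((-7 - 4*(-1 - (1 - 1*(-4)))*(-2)) - 105)**2 = 17840 + ((-7 - 4*(-1 - (1 + 4))*(-2)) - 105)**2 = 17840 + ((-7 - 4*(-1 - 1*5)*(-2)) - 105)**2 = 17840 + ((-7 - 4*(-1 - 5)*(-2)) - 105)**2 = 17840 + ((-7 - (-24)*(-2)) - 105)**2 = 17840 + ((-7 - 4*12) - 105)**2 = 17840 + ((-7 - 48) - 105)**2 = 17840 + (-55 - 105)**2 = 17840 + (-160)**2 = 17840 + 25600 = 43440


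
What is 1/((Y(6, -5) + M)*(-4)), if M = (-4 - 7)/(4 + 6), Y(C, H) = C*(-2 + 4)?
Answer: -5/218 ≈ -0.022936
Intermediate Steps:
Y(C, H) = 2*C (Y(C, H) = C*2 = 2*C)
M = -11/10 ≈ -1.1000
1/((Y(6, -5) + M)*(-4)) = 1/((2*6 - 11/10)*(-4)) = 1/((12 - 11/10)*(-4)) = 1/((109/10)*(-4)) = 1/(-218/5) = -5/218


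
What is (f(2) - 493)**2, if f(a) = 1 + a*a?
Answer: 238144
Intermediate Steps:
f(a) = 1 + a**2
(f(2) - 493)**2 = ((1 + 2**2) - 493)**2 = ((1 + 4) - 493)**2 = (5 - 493)**2 = (-488)**2 = 238144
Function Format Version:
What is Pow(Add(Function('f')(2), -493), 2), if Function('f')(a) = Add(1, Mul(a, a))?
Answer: 238144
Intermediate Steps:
Function('f')(a) = Add(1, Pow(a, 2))
Pow(Add(Function('f')(2), -493), 2) = Pow(Add(Add(1, Pow(2, 2)), -493), 2) = Pow(Add(Add(1, 4), -493), 2) = Pow(Add(5, -493), 2) = Pow(-488, 2) = 238144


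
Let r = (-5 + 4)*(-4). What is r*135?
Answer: 540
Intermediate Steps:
r = 4 (r = -1*(-4) = 4)
r*135 = 4*135 = 540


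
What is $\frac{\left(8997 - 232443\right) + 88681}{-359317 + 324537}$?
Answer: $\frac{26953}{6956} \approx 3.8748$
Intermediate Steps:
$\frac{\left(8997 - 232443\right) + 88681}{-359317 + 324537} = \frac{-223446 + 88681}{-34780} = \left(-134765\right) \left(- \frac{1}{34780}\right) = \frac{26953}{6956}$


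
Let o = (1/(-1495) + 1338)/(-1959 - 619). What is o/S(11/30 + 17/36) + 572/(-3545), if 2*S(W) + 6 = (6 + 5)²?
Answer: -26770554661/157122429425 ≈ -0.17038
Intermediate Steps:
S(W) = 115/2 (S(W) = -3 + (6 + 5)²/2 = -3 + (½)*11² = -3 + (½)*121 = -3 + 121/2 = 115/2)
o = -2000309/3854110 (o = (-1/1495 + 1338)/(-2578) = (2000309/1495)*(-1/2578) = -2000309/3854110 ≈ -0.51901)
o/S(11/30 + 17/36) + 572/(-3545) = -2000309/(3854110*115/2) + 572/(-3545) = -2000309/3854110*2/115 + 572*(-1/3545) = -2000309/221611325 - 572/3545 = -26770554661/157122429425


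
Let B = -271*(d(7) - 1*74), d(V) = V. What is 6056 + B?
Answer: 24213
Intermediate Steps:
B = 18157 (B = -271*(7 - 1*74) = -271*(7 - 74) = -271*(-67) = 18157)
6056 + B = 6056 + 18157 = 24213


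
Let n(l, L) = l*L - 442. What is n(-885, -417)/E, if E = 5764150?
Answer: 368603/5764150 ≈ 0.063947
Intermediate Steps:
n(l, L) = -442 + L*l (n(l, L) = L*l - 442 = -442 + L*l)
n(-885, -417)/E = (-442 - 417*(-885))/5764150 = (-442 + 369045)*(1/5764150) = 368603*(1/5764150) = 368603/5764150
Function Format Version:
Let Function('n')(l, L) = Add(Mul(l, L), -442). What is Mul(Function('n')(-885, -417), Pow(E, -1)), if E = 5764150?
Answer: Rational(368603, 5764150) ≈ 0.063947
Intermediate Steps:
Function('n')(l, L) = Add(-442, Mul(L, l)) (Function('n')(l, L) = Add(Mul(L, l), -442) = Add(-442, Mul(L, l)))
Mul(Function('n')(-885, -417), Pow(E, -1)) = Mul(Add(-442, Mul(-417, -885)), Pow(5764150, -1)) = Mul(Add(-442, 369045), Rational(1, 5764150)) = Mul(368603, Rational(1, 5764150)) = Rational(368603, 5764150)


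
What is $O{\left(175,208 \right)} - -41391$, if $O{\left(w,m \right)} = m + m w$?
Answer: $77999$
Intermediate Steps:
$O{\left(175,208 \right)} - -41391 = 208 \left(1 + 175\right) - -41391 = 208 \cdot 176 + 41391 = 36608 + 41391 = 77999$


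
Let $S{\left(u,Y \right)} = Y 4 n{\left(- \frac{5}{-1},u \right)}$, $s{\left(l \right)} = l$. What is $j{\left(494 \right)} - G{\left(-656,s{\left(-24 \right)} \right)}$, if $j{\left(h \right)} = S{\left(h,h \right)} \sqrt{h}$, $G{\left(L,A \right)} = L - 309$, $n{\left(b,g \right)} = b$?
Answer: $965 + 9880 \sqrt{494} \approx 2.2056 \cdot 10^{5}$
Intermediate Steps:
$S{\left(u,Y \right)} = 20 Y$ ($S{\left(u,Y \right)} = Y 4 \left(- \frac{5}{-1}\right) = 4 Y \left(\left(-5\right) \left(-1\right)\right) = 4 Y 5 = 20 Y$)
$G{\left(L,A \right)} = -309 + L$ ($G{\left(L,A \right)} = L - 309 = -309 + L$)
$j{\left(h \right)} = 20 h^{\frac{3}{2}}$ ($j{\left(h \right)} = 20 h \sqrt{h} = 20 h^{\frac{3}{2}}$)
$j{\left(494 \right)} - G{\left(-656,s{\left(-24 \right)} \right)} = 20 \cdot 494^{\frac{3}{2}} - \left(-309 - 656\right) = 20 \cdot 494 \sqrt{494} - -965 = 9880 \sqrt{494} + 965 = 965 + 9880 \sqrt{494}$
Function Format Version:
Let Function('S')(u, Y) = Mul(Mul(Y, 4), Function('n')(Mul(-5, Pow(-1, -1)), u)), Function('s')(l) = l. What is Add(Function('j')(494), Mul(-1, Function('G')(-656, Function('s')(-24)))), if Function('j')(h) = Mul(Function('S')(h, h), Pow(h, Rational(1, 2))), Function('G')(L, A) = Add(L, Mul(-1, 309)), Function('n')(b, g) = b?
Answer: Add(965, Mul(9880, Pow(494, Rational(1, 2)))) ≈ 2.2056e+5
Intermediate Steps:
Function('S')(u, Y) = Mul(20, Y) (Function('S')(u, Y) = Mul(Mul(Y, 4), Mul(-5, Pow(-1, -1))) = Mul(Mul(4, Y), Mul(-5, -1)) = Mul(Mul(4, Y), 5) = Mul(20, Y))
Function('G')(L, A) = Add(-309, L) (Function('G')(L, A) = Add(L, -309) = Add(-309, L))
Function('j')(h) = Mul(20, Pow(h, Rational(3, 2))) (Function('j')(h) = Mul(Mul(20, h), Pow(h, Rational(1, 2))) = Mul(20, Pow(h, Rational(3, 2))))
Add(Function('j')(494), Mul(-1, Function('G')(-656, Function('s')(-24)))) = Add(Mul(20, Pow(494, Rational(3, 2))), Mul(-1, Add(-309, -656))) = Add(Mul(20, Mul(494, Pow(494, Rational(1, 2)))), Mul(-1, -965)) = Add(Mul(9880, Pow(494, Rational(1, 2))), 965) = Add(965, Mul(9880, Pow(494, Rational(1, 2))))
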